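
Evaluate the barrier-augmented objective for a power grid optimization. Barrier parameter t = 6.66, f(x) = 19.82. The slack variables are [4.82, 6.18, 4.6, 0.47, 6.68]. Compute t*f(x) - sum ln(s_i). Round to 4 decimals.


Step 1: Compute log-barrier.
ln values: [1.5728, 1.8213, 1.5261, -0.755, 1.8991]
phi = -(1.5728 + 1.8213 + 1.5261 - 0.755 + 1.8991) = -6.0642
Step 2: Compute augmented objective.
t*f(x) = 6.66*19.82 = 132.0012
Total = 132.0012 - 6.0642 = 125.937


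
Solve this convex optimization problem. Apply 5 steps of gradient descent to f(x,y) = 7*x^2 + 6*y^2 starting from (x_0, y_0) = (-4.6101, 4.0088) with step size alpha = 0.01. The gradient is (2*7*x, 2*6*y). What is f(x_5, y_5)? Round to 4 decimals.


Gradient descent on f(x,y) = 7*x^2 + 6*y^2.
Starting point: (-4.6101, 4.0088), alpha = 0.01
Step 1: grad_x = 2*7*-4.6101 = -64.5414, grad_y = 2*6*4.0088 = 48.1056
  x_1 = -4.6101 - 0.01*-64.5414 = -3.9647
  y_1 = 4.0088 - 0.01*48.1056 = 3.5277
Step 2: grad_x = 2*7*-3.9647 = -55.5056, grad_y = 2*6*3.5277 = 42.3329
  x_2 = -3.9647 - 0.01*-55.5056 = -3.4096
  y_2 = 3.5277 - 0.01*42.3329 = 3.1044
Step 3: grad_x = 2*7*-3.4096 = -47.7348, grad_y = 2*6*3.1044 = 37.253
  x_3 = -3.4096 - 0.01*-47.7348 = -2.9323
  y_3 = 3.1044 - 0.01*37.253 = 2.7319
Step 4: grad_x = 2*7*-2.9323 = -41.0519, grad_y = 2*6*2.7319 = 32.7826
  x_4 = -2.9323 - 0.01*-41.0519 = -2.5218
  y_4 = 2.7319 - 0.01*32.7826 = 2.4041
Step 5: grad_x = 2*7*-2.5218 = -35.3047, grad_y = 2*6*2.4041 = 28.8487
  x_5 = -2.5218 - 0.01*-35.3047 = -2.1687
  y_5 = 2.4041 - 0.01*28.8487 = 2.1156
f(-2.1687, 2.1156) = 7*(-2.1687)^2 + 6*2.1156^2 = 59.7772


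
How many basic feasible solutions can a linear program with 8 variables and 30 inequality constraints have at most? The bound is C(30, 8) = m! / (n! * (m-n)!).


Each vertex corresponds to some choice of n active constraints out of m, so the number of vertices is at most C(m, n) = m! / (n!(m-n)!).
m = 30, n = 8
Numerator: 30 * 29 * 28 * 27 * 26 * 25 * 24 * 23
Denominator: 8! = 40320
C(30, 8) = 5852925


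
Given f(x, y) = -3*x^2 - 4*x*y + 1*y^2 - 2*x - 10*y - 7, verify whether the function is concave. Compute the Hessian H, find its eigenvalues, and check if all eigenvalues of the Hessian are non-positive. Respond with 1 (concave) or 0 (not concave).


The Hessian of f(x,y) = -3*x^2 - 4*x*y + 1*y^2 - 2*x - 10*y - 7 is:
H = [[-6, -4], [-4, 2]]
Trace = -6 + 2 = -4
Determinant = -6*2 - (-4)^2 = -28
Discriminant = (-4)^2 - 4*-28 = 128.0
Eigenvalues: lambda_1 = -7.6569, lambda_2 = 3.6569
The function is not concave.

0


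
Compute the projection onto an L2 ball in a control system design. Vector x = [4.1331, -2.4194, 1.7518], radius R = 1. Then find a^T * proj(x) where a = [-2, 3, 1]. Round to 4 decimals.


Step 1: Compute ||x|| (intermediates to 6 decimals).
||x|| = sqrt(4.1331^2 + (-2.4194)^2 + 1.7518^2) = 5.099492
Step 2: Project.
Since ||x|| > R, scale = R/||x|| = 1/5.099492 = 0.196098, proj(x) = scale * x
proj(x) = [0.810493, -0.47444, 0.343524]
Step 3: Dot product.
a^T * proj(x) = -2*0.810493 + 3*(-0.47444) + 1*0.343524 = -2.7008


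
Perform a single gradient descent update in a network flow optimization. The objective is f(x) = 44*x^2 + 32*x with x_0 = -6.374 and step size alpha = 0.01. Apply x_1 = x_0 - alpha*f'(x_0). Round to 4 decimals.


We compute the gradient at x_0 and apply the update.
f'(x) = 88*x + 32
f'(-6.374) = 88*-6.374 + 32 = -528.912
x_1 = -6.374 - 0.01*-528.912 = -1.0849


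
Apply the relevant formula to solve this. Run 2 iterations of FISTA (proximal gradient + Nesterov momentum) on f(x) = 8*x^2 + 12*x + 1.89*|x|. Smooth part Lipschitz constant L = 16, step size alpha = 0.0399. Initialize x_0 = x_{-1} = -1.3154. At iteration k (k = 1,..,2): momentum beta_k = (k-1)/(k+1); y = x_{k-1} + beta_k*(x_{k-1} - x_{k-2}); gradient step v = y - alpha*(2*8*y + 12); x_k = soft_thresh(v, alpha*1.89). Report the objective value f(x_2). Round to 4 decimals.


FISTA on f(x) = 8*x^2 + 12*x + 1.89*|x|
L = 16, alpha = 0.0399
Iteration 1: beta = 0.0, y = -1.3154 + 0.0*(-1.3154 + 1.3154) = -1.3154
  grad(y) = -9.0464, v = y - alpha*grad = -0.9544
  prox(v) = soft_thresh(-0.9544, 0.0754) = -0.879
Iteration 2: beta = 0.3333, y = -0.879 + 0.3333*(-0.879 + 1.3154) = -0.7336
  grad(y) = 0.2627, v = y - alpha*grad = -0.7441
  prox(v) = soft_thresh(-0.7441, 0.0754) = -0.6687
f(x_2) = 8*(-0.6687)^2 + 12*(-0.6687) + 1.89*|-0.6687| = -3.1833


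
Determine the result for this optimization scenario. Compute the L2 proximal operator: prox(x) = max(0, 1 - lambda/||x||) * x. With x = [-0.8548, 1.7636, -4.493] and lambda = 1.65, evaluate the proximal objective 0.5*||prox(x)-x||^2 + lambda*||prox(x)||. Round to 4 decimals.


Step 1: Compute ||x||.
||x|| = 4.9018
Step 2: Compute scaling factor.
scale = max(0, 1 - 1.65/4.9018) = 0.6634
Step 3: prox(x) = [-0.5671, 1.17, -2.9806]
||prox(x)|| = 3.2518
Step 4: Proximal objective.
0.5*||prox-x||^2 = 1.3613
lambda*||prox|| = 5.3655
Total = 6.7268


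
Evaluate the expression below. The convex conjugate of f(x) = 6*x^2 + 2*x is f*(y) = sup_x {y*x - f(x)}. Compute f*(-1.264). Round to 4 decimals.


f*(y) = sup_x {y*x - a*x^2 - b*x} = sup_x {(y-b)*x - a*x^2}
FOC: (y - b) - 2a*x = 0 => x* = (y - b)/(2a)
x* = (-1.264 - 2)/(2*6) = -0.272
f*(-1.264) = (y-b)^2/(4a) = (-1.264 - 2)^2/(4*6)
= 10.6537/24 = 0.4439


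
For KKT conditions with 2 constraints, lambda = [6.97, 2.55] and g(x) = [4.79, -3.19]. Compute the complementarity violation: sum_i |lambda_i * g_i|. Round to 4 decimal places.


KKT complementary slackness check:
lambda_1 * g_1 = 6.97 * 4.79 = 33.3863
lambda_2 * g_2 = 2.55 * -3.19 = -8.1345
Total violation = 33.3863 + 8.1345 = 41.5208


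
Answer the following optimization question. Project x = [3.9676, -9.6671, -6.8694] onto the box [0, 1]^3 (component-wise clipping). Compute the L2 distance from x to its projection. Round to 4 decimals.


Project each component onto [0, 1].
clip(3.9676) = 1.0, clip(-9.6671) = 0.0, clip(-6.8694) = 0.0
Projection = [1.0, 0.0, 0.0]
Squared diffs: [8.8066, 93.4528, 47.1887]
Distance = sqrt(149.4481) = 12.2249


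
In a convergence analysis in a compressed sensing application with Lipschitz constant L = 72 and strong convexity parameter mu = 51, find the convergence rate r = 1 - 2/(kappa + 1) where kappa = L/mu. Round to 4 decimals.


Step 1: Compute the condition number.
kappa = L/mu = 72/51 = 1.4118
Step 2: Compute the convergence rate.
r = 1 - 2/(kappa + 1) = 1 - 2*mu/(L + mu) = (L - mu)/(L + mu) = 21/123 = 0.1707


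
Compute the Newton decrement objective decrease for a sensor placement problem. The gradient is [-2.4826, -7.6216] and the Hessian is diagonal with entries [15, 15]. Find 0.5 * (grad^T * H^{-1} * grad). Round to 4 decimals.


Step 1: H is diagonal, so H^(-1) * g = [-0.1655, -0.5081].
Step 2: g^T H^(-1) g = sum_i g_i^2 / H_ii
  = (-2.4826)^2/15 + (-7.6216)^2/15
  = 0.4109 + 3.8726 = 4.2835
Step 3: Objective decrease = 0.5 * g^T H^(-1) g = 2.1417


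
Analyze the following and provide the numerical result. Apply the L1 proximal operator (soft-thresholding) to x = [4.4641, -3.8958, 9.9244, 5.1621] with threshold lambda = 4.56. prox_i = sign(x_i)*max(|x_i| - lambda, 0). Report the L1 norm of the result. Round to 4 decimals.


Soft-thresholding with lambda = 4.56:
prox(4.4641) = sign(4.4641)*max(|4.4641| - 4.56, 0) = 0.0
prox(-3.8958) = sign(-3.8958)*max(|-3.8958| - 4.56, 0) = 0.0
prox(9.9244) = sign(9.9244)*max(|9.9244| - 4.56, 0) = 5.3644
prox(5.1621) = sign(5.1621)*max(|5.1621| - 4.56, 0) = 0.6021
prox(x) = [0.0, 0.0, 5.3644, 0.6021]
||prox(x)||_1 = 0.0 + 0.0 + 5.3644 + 0.6021 = 5.9665


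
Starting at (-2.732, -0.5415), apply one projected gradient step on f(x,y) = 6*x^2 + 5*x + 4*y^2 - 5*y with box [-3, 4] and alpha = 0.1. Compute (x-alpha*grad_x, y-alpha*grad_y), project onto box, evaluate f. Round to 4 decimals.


Step 1: Compute gradient at (-2.732, -0.5415).
grad_x = 2*6*-2.732 + 5 = -27.784
grad_y = 2*4*-0.5415 - 5 = -9.332
Step 2: Gradient step.
x_raw = -2.732 - 0.1*-27.784 = 0.0464
y_raw = -0.5415 - 0.1*-9.332 = 0.3917
Step 3: Project onto [-3, 4].
x_proj = clip(0.0464) = 0.0464
y_proj = clip(0.3917) = 0.3917
Step 4: Evaluate f.
f(0.0464, 0.3917) = -1.0999


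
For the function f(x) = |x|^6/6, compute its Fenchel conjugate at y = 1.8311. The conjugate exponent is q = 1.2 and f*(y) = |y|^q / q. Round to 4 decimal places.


The conjugate exponent q satisfies 1/p + 1/q = 1.
p = 6, so q = 6/(6 - 1) = 1.2
|y|^q = 1.8311^1.2 = 2.0666
f*(1.8311) = 2.0666 / 1.2 = 1.7222


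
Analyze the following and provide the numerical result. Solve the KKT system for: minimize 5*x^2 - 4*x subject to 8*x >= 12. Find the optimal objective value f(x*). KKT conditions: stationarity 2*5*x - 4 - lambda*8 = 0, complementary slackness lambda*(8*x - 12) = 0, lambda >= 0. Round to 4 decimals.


Step 1: Try lambda = 0 (constraint inactive).
x_unc = 4/(2*5) = 0.4
Check: 8*0.4 = 3.2 < 12 -- violated!
Step 2: Constraint must be active: 8*x = 12
x* = 12/8 = 1.5
lambda = (2*5*1.5 - 4)/8 = 1.375
Step 3: Compute optimal value.
f(x*) = 5*1.5^2 - 4*1.5 = 5.25


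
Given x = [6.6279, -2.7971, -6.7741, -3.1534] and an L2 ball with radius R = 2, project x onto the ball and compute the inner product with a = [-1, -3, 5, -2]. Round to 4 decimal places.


Step 1: Compute ||x|| (intermediates to 6 decimals).
||x|| = sqrt(6.6279^2 + (-2.7971)^2 + (-6.7741)^2 + (-3.1534)^2) = 10.372328
Step 2: Project.
Since ||x|| > R, scale = R/||x|| = 2/10.372328 = 0.192821, proj(x) = scale * x
proj(x) = [1.277998, -0.53934, -1.306189, -0.608042]
Step 3: Dot product.
a^T * proj(x) = -1*1.277998 - 3*(-0.53934) + 5*(-1.306189) - 2*(-0.608042) = -4.9748


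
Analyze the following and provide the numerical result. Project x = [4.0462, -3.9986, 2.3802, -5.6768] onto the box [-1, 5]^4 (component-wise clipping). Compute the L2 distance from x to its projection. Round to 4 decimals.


Project each component onto [-1, 5].
clip(4.0462) = 4.0462, clip(-3.9986) = -1.0, clip(2.3802) = 2.3802, clip(-5.6768) = -1.0
Projection = [4.0462, -1.0, 2.3802, -1.0]
Squared diffs: [0.0, 8.9916, 0.0, 21.8725]
Distance = sqrt(30.8641) = 5.5555


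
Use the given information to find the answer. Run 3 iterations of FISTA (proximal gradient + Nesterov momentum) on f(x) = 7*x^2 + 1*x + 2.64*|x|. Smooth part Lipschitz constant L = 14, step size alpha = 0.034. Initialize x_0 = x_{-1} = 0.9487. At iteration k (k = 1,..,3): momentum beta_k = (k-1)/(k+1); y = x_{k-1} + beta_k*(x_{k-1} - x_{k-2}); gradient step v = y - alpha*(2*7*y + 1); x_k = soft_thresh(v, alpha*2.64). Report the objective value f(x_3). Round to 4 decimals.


FISTA on f(x) = 7*x^2 + 1*x + 2.64*|x|
L = 14, alpha = 0.034
Iteration 1: beta = 0.0, y = 0.9487 + 0.0*(0.9487 - 0.9487) = 0.9487
  grad(y) = 14.2818, v = y - alpha*grad = 0.4631
  prox(v) = soft_thresh(0.4631, 0.0898) = 0.3734
Iteration 2: beta = 0.3333, y = 0.3734 + 0.3333*(0.3734 - 0.9487) = 0.1816
  grad(y) = 3.5421, v = y - alpha*grad = 0.0611
  prox(v) = soft_thresh(0.0611, 0.0898) = 0.0
Iteration 3: beta = 0.5, y = 0.0 + 0.5*(0.0 - 0.3734) = -0.1867
  grad(y) = -1.6135, v = y - alpha*grad = -0.1318
  prox(v) = soft_thresh(-0.1318, 0.0898) = -0.0421
f(x_3) = 7*(-0.0421)^2 + 1*(-0.0421) + 2.64*|-0.0421| = 0.0814


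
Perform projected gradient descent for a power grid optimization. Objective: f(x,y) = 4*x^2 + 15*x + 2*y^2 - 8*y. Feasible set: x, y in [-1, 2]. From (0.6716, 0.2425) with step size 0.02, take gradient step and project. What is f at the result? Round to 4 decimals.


Step 1: Compute gradient at (0.6716, 0.2425).
grad_x = 2*4*0.6716 + 15 = 20.3728
grad_y = 2*2*0.2425 - 8 = -7.03
Step 2: Gradient step.
x_raw = 0.6716 - 0.02*20.3728 = 0.2641
y_raw = 0.2425 - 0.02*-7.03 = 0.3831
Step 3: Project onto [-1, 2].
x_proj = clip(0.2641) = 0.2641
y_proj = clip(0.3831) = 0.3831
Step 4: Evaluate f.
f(0.2641, 0.3831) = 1.47


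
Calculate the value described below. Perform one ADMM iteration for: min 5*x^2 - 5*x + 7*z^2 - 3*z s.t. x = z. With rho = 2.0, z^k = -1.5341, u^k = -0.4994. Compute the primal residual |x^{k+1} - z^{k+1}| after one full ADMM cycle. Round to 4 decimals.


ADMM iteration with rho = 2.0, z^k = -1.5341, u^k = -0.4994
Step 1: x-update.
Minimize 5*x^2 - 5*x + (2.0/2)*(x + 1.5341 - 0.4994)^2
FOC: (2*5 + 2.0)*x = 5 + 2.0*(-1.5341 + 0.4994)
x^{k+1} = 0.2442
Step 2: z-update.
Minimize 7*z^2 - 3*z + (2.0/2)*(0.2442 - z - 0.4994)^2
FOC: (2*7 + 2.0)*z = 3 + 2.0*(0.2442 - 0.4994)
z^{k+1} = 0.1556
Step 3: u-update.
u^{k+1} = -0.4994 + 0.2442 - 0.1556 = -0.4108
Step 4: Primal residual = |0.2442 - 0.1556| = 0.0886


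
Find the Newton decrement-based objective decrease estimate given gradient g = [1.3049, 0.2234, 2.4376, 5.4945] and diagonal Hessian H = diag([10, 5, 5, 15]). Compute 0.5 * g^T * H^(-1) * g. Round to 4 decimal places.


Step 1: H is diagonal, so H^(-1) * g = [0.1305, 0.0447, 0.4875, 0.3663].
Step 2: g^T H^(-1) g = sum_i g_i^2 / H_ii
  = (1.3049)^2/10 + (0.2234)^2/5 + (2.4376)^2/5 + (5.4945)^2/15
  = 0.1703 + 0.01 + 1.1884 + 2.0126 = 3.3813
Step 3: Objective decrease = 0.5 * g^T H^(-1) g = 1.6906


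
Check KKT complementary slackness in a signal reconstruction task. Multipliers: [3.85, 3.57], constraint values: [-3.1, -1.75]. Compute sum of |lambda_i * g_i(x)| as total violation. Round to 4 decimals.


KKT complementary slackness check:
lambda_1 * g_1 = 3.85 * -3.1 = -11.935
lambda_2 * g_2 = 3.57 * -1.75 = -6.2475
Total violation = 11.935 + 6.2475 = 18.1825


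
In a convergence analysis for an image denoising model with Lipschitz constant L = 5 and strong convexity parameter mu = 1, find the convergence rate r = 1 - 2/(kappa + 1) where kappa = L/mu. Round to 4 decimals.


Step 1: Compute the condition number.
kappa = L/mu = 5/1 = 5.0
Step 2: Compute the convergence rate.
r = 1 - 2/(kappa + 1) = 1 - 2*mu/(L + mu) = (L - mu)/(L + mu) = 4/6 = 0.6667


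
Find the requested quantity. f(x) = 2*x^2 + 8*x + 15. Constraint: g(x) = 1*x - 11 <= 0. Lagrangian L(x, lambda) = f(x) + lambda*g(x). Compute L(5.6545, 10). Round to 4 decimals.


Step 1: Evaluate f(x).
f(5.6545) = 2*5.6545^2 + 8*5.6545 + 15 = 124.1827
Step 2: Evaluate g(x).
g(5.6545) = 1*5.6545 - 11 = -5.3455
Step 3: Compute Lagrangian.
L = 124.1827 + 10*-5.3455 = 70.7277


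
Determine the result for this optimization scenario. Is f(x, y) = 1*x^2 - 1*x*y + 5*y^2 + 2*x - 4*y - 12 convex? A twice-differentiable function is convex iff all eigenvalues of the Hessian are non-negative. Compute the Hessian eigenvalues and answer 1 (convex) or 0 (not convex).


The Hessian of f(x,y) = 1*x^2 - 1*x*y + 5*y^2 + 2*x - 4*y - 12 is:
H = [[2, -1], [-1, 10]]
Trace = 2 + 10 = 12
Determinant = 2*10 - (-1)^2 = 19
Discriminant = (12)^2 - 4*19 = 68.0
Eigenvalues: lambda_1 = 1.8769, lambda_2 = 10.1231
The function is convex.

1


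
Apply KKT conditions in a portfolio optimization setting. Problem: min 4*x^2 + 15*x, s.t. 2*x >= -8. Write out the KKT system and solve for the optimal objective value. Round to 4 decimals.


Step 1: Try lambda = 0 (constraint inactive).
Stationarity: 2*4*x + 15 = 0
x* = -15/(2*4) = -1.875
Check constraint: 2*-1.875 = -3.75 >= -8 -- satisfied.
Step 2: Compute optimal value.
f(x*) = 4*(-1.875)^2 + 15*(-1.875) = -14.0625


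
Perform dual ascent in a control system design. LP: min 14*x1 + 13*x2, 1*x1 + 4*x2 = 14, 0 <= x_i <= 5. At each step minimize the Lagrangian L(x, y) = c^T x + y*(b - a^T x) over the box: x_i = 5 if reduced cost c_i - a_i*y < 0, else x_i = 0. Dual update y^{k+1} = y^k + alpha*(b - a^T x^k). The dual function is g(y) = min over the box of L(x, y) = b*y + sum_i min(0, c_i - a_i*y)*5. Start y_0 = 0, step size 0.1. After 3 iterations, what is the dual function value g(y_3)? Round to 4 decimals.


Dual ascent for LP: min 14*x1 + 13*x2, 1*x1 + 4*x2 = 14, 0 <= x_i <= 5
Step 1: y^k = 0.0, reduced costs: (14.0, 13.0)
  x^k = (0.0, 0.0), subgradient = b - a^T x = 14.0
  y^{k+1} = 0.0 + 0.1*14.0 = 1.4
Step 2: y^k = 1.4, reduced costs: (12.6, 7.4)
  x^k = (0.0, 0.0), subgradient = b - a^T x = 14.0
  y^{k+1} = 1.4 + 0.1*14.0 = 2.8
Step 3: y^k = 2.8, reduced costs: (11.2, 1.8)
  x^k = (0.0, 0.0), subgradient = b - a^T x = 14.0
  y^{k+1} = 2.8 + 0.1*14.0 = 4.2
Dual objective at y_3 = 4.2: reduced costs (9.8, -3.8), box minimizer x = (0.0, 5.0)
g(y_3) = b*y + (c1 - a1*y)*x1 + (c2 - a2*y)*x2 = 14*4.2 + 9.8*0.0 + (-3.8)*5.0 = 58.8 + 0.0 - 19.0 = 39.8


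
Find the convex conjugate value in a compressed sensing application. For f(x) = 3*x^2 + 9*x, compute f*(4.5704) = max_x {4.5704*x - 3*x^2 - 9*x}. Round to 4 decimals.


f*(y) = sup_x {y*x - a*x^2 - b*x} = sup_x {(y-b)*x - a*x^2}
FOC: (y - b) - 2a*x = 0 => x* = (y - b)/(2a)
x* = (4.5704 - 9)/(2*3) = -0.7383
f*(4.5704) = (y-b)^2/(4a) = (4.5704 - 9)^2/(4*3)
= 19.6214/12 = 1.6351


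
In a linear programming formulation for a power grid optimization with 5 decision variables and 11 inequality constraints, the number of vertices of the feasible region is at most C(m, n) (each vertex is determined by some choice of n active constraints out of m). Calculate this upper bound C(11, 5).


Each vertex corresponds to some choice of n active constraints out of m, so the number of vertices is at most C(m, n) = m! / (n!(m-n)!).
m = 11, n = 5
Numerator: 11 * 10 * 9 * 8 * 7
Denominator: 5! = 120
C(11, 5) = 462


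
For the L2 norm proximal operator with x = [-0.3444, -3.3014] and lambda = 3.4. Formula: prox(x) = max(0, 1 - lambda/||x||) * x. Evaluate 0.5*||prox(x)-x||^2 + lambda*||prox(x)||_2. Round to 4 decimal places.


Step 1: Compute ||x||.
||x|| = 3.3193
Step 2: Compute scaling factor.
scale = max(0, 1 - 3.4/3.3193) = 0.0
Step 3: prox(x) = [-0.0, -0.0]
||prox(x)|| = 0.0
Step 4: Proximal objective.
0.5*||prox-x||^2 = 5.5089
lambda*||prox|| = 0.0
Total = 5.5089


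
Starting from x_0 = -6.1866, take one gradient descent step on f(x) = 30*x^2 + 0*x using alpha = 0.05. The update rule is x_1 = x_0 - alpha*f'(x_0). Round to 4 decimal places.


We compute the gradient at x_0 and apply the update.
f'(x) = 60*x + 0
f'(-6.1866) = 60*-6.1866 + 0 = -371.196
x_1 = -6.1866 - 0.05*-371.196 = 12.3732


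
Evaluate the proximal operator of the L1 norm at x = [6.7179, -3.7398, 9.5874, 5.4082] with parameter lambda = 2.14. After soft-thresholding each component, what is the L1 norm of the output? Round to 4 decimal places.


Soft-thresholding with lambda = 2.14:
prox(6.7179) = sign(6.7179)*max(|6.7179| - 2.14, 0) = 4.5779
prox(-3.7398) = sign(-3.7398)*max(|-3.7398| - 2.14, 0) = -1.5998
prox(9.5874) = sign(9.5874)*max(|9.5874| - 2.14, 0) = 7.4474
prox(5.4082) = sign(5.4082)*max(|5.4082| - 2.14, 0) = 3.2682
prox(x) = [4.5779, -1.5998, 7.4474, 3.2682]
||prox(x)||_1 = 4.5779 + 1.5998 + 7.4474 + 3.2682 = 16.8933


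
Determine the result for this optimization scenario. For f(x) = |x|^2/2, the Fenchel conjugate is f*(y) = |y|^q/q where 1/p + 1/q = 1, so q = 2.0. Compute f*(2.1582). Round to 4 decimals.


The conjugate exponent q satisfies 1/p + 1/q = 1.
p = 2, so q = 2/(2 - 1) = 2.0
|y|^q = 2.1582^2.0 = 4.6578
f*(2.1582) = 4.6578 / 2.0 = 2.3289


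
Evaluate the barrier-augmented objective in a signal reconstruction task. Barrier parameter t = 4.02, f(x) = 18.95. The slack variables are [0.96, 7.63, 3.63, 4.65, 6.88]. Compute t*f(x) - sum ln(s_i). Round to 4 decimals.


Step 1: Compute log-barrier.
ln values: [-0.0408, 2.0321, 1.2892, 1.5369, 1.9286]
phi = -(-0.0408 + 2.0321 + 1.2892 + 1.5369 + 1.9286) = -6.746
Step 2: Compute augmented objective.
t*f(x) = 4.02*18.95 = 76.179
Total = 76.179 - 6.746 = 69.433


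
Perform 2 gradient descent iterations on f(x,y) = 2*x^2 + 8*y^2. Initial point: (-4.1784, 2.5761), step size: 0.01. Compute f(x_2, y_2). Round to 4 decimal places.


Gradient descent on f(x,y) = 2*x^2 + 8*y^2.
Starting point: (-4.1784, 2.5761), alpha = 0.01
Step 1: grad_x = 2*2*-4.1784 = -16.7136, grad_y = 2*8*2.5761 = 41.2176
  x_1 = -4.1784 - 0.01*-16.7136 = -4.0113
  y_1 = 2.5761 - 0.01*41.2176 = 2.1639
Step 2: grad_x = 2*2*-4.0113 = -16.0451, grad_y = 2*8*2.1639 = 34.6228
  x_2 = -4.0113 - 0.01*-16.0451 = -3.8508
  y_2 = 2.1639 - 0.01*34.6228 = 1.8177
f(-3.8508, 1.8177) = 2*(-3.8508)^2 + 8*1.8177^2 = 56.0897


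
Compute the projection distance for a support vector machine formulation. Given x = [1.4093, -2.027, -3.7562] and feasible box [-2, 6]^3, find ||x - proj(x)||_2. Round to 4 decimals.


Project each component onto [-2, 6].
clip(1.4093) = 1.4093, clip(-2.027) = -2.0, clip(-3.7562) = -2.0
Projection = [1.4093, -2.0, -2.0]
Squared diffs: [0.0, 0.0007, 3.0842]
Distance = sqrt(3.0849) = 1.7564


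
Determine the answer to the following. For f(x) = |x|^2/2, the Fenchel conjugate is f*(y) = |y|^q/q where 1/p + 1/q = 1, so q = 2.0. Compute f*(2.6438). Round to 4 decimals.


The conjugate exponent q satisfies 1/p + 1/q = 1.
p = 2, so q = 2/(2 - 1) = 2.0
|y|^q = 2.6438^2.0 = 6.9897
f*(2.6438) = 6.9897 / 2.0 = 3.4948


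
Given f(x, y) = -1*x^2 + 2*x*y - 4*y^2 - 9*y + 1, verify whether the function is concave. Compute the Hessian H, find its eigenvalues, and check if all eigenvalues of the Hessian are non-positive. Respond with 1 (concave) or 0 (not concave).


The Hessian of f(x,y) = -1*x^2 + 2*x*y - 4*y^2 - 9*y + 1 is:
H = [[-2, 2], [2, -8]]
Trace = -2 - 8 = -10
Determinant = -2*-8 - (2)^2 = 12
Discriminant = (-10)^2 - 4*12 = 52.0
Eigenvalues: lambda_1 = -8.6056, lambda_2 = -1.3944
The function is concave.

1


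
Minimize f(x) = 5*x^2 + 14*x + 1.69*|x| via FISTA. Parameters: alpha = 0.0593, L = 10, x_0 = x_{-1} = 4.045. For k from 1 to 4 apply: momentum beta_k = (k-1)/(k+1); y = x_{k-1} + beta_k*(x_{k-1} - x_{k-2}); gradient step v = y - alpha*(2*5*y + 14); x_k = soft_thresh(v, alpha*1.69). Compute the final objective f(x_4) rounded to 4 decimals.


FISTA on f(x) = 5*x^2 + 14*x + 1.69*|x|
L = 10, alpha = 0.0593
Iteration 1: beta = 0.0, y = 4.045 + 0.0*(4.045 - 4.045) = 4.045
  grad(y) = 54.45, v = y - alpha*grad = 0.8161
  prox(v) = soft_thresh(0.8161, 0.1002) = 0.7159
Iteration 2: beta = 0.3333, y = 0.7159 + 0.3333*(0.7159 - 4.045) = -0.3938
  grad(y) = 10.062, v = y - alpha*grad = -0.9905
  prox(v) = soft_thresh(-0.9905, 0.1002) = -0.8903
Iteration 3: beta = 0.5, y = -0.8903 + 0.5*(-0.8903 - 0.7159) = -1.6933
  grad(y) = -2.9334, v = y - alpha*grad = -1.5194
  prox(v) = soft_thresh(-1.5194, 0.1002) = -1.4192
Iteration 4: beta = 0.6, y = -1.4192 + 0.6*(-1.4192 + 0.8903) = -1.7365
  grad(y) = -3.3652, v = y - alpha*grad = -1.537
  prox(v) = soft_thresh(-1.537, 0.1002) = -1.4367
f(x_4) = 5*(-1.4367)^2 + 14*(-1.4367) + 1.69*|-1.4367| = -7.3651


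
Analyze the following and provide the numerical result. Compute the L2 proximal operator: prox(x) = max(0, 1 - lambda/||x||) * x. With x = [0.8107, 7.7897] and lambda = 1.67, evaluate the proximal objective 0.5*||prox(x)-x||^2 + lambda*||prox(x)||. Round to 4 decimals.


Step 1: Compute ||x||.
||x|| = 7.8318
Step 2: Compute scaling factor.
scale = max(0, 1 - 1.67/7.8318) = 0.7868
Step 3: prox(x) = [0.6378, 6.1287]
||prox(x)|| = 6.1618
Step 4: Proximal objective.
0.5*||prox-x||^2 = 1.3945
lambda*||prox|| = 10.2902
Total = 11.6846


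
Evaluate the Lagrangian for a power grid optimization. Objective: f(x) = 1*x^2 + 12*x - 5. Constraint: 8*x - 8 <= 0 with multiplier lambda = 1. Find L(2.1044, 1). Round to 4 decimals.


Step 1: Evaluate f(x).
f(2.1044) = 1*2.1044^2 + 12*2.1044 - 5 = 24.6813
Step 2: Evaluate g(x).
g(2.1044) = 8*2.1044 - 8 = 8.8352
Step 3: Compute Lagrangian.
L = 24.6813 + 1*8.8352 = 33.5165


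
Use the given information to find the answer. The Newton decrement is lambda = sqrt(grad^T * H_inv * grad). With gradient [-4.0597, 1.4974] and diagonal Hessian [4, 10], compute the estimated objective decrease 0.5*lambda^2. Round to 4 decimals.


Step 1: H is diagonal, so H^(-1) * g = [-1.0149, 0.1497].
Step 2: g^T H^(-1) g = sum_i g_i^2 / H_ii
  = (-4.0597)^2/4 + (1.4974)^2/10
  = 4.1203 + 0.2242 = 4.3445
Step 3: Objective decrease = 0.5 * g^T H^(-1) g = 2.1723


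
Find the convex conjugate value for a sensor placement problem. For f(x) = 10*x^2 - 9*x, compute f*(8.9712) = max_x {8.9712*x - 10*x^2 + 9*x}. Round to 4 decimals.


f*(y) = sup_x {y*x - a*x^2 - b*x} = sup_x {(y-b)*x - a*x^2}
FOC: (y - b) - 2a*x = 0 => x* = (y - b)/(2a)
x* = (8.9712 + 9)/(2*10) = 0.8986
f*(8.9712) = (y-b)^2/(4a) = (8.9712 + 9)^2/(4*10)
= 322.964/40 = 8.0741


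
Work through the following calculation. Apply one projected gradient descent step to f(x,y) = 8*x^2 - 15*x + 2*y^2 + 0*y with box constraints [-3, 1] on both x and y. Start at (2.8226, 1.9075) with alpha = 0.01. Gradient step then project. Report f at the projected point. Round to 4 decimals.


Step 1: Compute gradient at (2.8226, 1.9075).
grad_x = 2*8*2.8226 - 15 = 30.1616
grad_y = 2*2*1.9075 + 0 = 7.63
Step 2: Gradient step.
x_raw = 2.8226 - 0.01*30.1616 = 2.521
y_raw = 1.9075 - 0.01*7.63 = 1.8312
Step 3: Project onto [-3, 1].
x_proj = clip(2.521) = 1.0
y_proj = clip(1.8312) = 1.0
Step 4: Evaluate f.
f(1.0, 1.0) = -5.0


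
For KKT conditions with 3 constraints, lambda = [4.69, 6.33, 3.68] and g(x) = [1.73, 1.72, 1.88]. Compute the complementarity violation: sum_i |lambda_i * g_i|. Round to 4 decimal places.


KKT complementary slackness check:
lambda_1 * g_1 = 4.69 * 1.73 = 8.1137
lambda_2 * g_2 = 6.33 * 1.72 = 10.8876
lambda_3 * g_3 = 3.68 * 1.88 = 6.9184
Total violation = 8.1137 + 10.8876 + 6.9184 = 25.9197


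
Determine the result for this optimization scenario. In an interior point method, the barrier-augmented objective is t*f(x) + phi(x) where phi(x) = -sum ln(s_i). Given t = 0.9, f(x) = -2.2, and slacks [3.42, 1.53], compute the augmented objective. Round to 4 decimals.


Step 1: Compute log-barrier.
ln values: [1.2296, 0.4253]
phi = -(1.2296 + 0.4253) = -1.6549
Step 2: Compute augmented objective.
t*f(x) = 0.9*-2.2 = -1.98
Total = -1.98 - 1.6549 = -3.6349


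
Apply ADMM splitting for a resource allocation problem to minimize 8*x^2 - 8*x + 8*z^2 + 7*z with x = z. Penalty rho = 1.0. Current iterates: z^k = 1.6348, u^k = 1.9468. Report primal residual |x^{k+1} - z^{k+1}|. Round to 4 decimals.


ADMM iteration with rho = 1.0, z^k = 1.6348, u^k = 1.9468
Step 1: x-update.
Minimize 8*x^2 - 8*x + (1.0/2)*(x - 1.6348 + 1.9468)^2
FOC: (2*8 + 1.0)*x = 8 + 1.0*(1.6348 - 1.9468)
x^{k+1} = 0.4522
Step 2: z-update.
Minimize 8*z^2 + 7*z + (1.0/2)*(0.4522 - z + 1.9468)^2
FOC: (2*8 + 1.0)*z = -7 + 1.0*(0.4522 + 1.9468)
z^{k+1} = -0.2706
Step 3: u-update.
u^{k+1} = 1.9468 + 0.4522 + 0.2706 = 2.6697
Step 4: Primal residual = |0.4522 + 0.2706| = 0.7229


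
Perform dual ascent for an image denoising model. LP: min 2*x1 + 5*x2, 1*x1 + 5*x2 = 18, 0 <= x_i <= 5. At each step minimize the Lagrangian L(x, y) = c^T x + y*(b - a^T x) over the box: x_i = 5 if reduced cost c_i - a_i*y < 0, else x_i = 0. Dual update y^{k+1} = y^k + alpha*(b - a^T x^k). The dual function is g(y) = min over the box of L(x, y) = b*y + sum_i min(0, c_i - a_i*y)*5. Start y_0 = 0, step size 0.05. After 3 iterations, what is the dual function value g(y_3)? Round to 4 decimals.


Dual ascent for LP: min 2*x1 + 5*x2, 1*x1 + 5*x2 = 18, 0 <= x_i <= 5
Step 1: y^k = 0.0, reduced costs: (2.0, 5.0)
  x^k = (0.0, 0.0), subgradient = b - a^T x = 18.0
  y^{k+1} = 0.0 + 0.05*18.0 = 0.9
Step 2: y^k = 0.9, reduced costs: (1.1, 0.5)
  x^k = (0.0, 0.0), subgradient = b - a^T x = 18.0
  y^{k+1} = 0.9 + 0.05*18.0 = 1.8
Step 3: y^k = 1.8, reduced costs: (0.2, -4.0)
  x^k = (0.0, 5.0), subgradient = b - a^T x = -7.0
  y^{k+1} = 1.8 + 0.05*-7.0 = 1.45
Dual objective at y_3 = 1.45: reduced costs (0.55, -2.25), box minimizer x = (0.0, 5.0)
g(y_3) = b*y + (c1 - a1*y)*x1 + (c2 - a2*y)*x2 = 18*1.45 + 0.55*0.0 + (-2.25)*5.0 = 26.1 + 0.0 - 11.25 = 14.85


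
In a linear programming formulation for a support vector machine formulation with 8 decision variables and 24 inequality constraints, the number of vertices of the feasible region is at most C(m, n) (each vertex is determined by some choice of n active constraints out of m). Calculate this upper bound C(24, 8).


Each vertex corresponds to some choice of n active constraints out of m, so the number of vertices is at most C(m, n) = m! / (n!(m-n)!).
m = 24, n = 8
Numerator: 24 * 23 * 22 * 21 * 20 * 19 * 18 * 17
Denominator: 8! = 40320
C(24, 8) = 735471


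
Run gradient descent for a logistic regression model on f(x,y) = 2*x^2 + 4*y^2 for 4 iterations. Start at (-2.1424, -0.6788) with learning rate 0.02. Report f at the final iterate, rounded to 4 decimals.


Gradient descent on f(x,y) = 2*x^2 + 4*y^2.
Starting point: (-2.1424, -0.6788), alpha = 0.02
Step 1: grad_x = 2*2*-2.1424 = -8.5696, grad_y = 2*4*-0.6788 = -5.4304
  x_1 = -2.1424 - 0.02*-8.5696 = -1.971
  y_1 = -0.6788 - 0.02*-5.4304 = -0.5702
Step 2: grad_x = 2*2*-1.971 = -7.884, grad_y = 2*4*-0.5702 = -4.5615
  x_2 = -1.971 - 0.02*-7.884 = -1.8133
  y_2 = -0.5702 - 0.02*-4.5615 = -0.479
Step 3: grad_x = 2*2*-1.8133 = -7.2533, grad_y = 2*4*-0.479 = -3.8317
  x_3 = -1.8133 - 0.02*-7.2533 = -1.6683
  y_3 = -0.479 - 0.02*-3.8317 = -0.4023
Step 4: grad_x = 2*2*-1.6683 = -6.673, grad_y = 2*4*-0.4023 = -3.2186
  x_4 = -1.6683 - 0.02*-6.673 = -1.5348
  y_4 = -0.4023 - 0.02*-3.2186 = -0.338
f(-1.5348, -0.338) = 2*(-1.5348)^2 + 4*(-0.338)^2 = 5.1681


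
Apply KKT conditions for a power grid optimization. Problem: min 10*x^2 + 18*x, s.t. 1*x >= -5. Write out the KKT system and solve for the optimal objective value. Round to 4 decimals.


Step 1: Try lambda = 0 (constraint inactive).
Stationarity: 2*10*x + 18 = 0
x* = -18/(2*10) = -0.9
Check constraint: 1*-0.9 = -0.9 >= -5 -- satisfied.
Step 2: Compute optimal value.
f(x*) = 10*(-0.9)^2 + 18*(-0.9) = -8.1


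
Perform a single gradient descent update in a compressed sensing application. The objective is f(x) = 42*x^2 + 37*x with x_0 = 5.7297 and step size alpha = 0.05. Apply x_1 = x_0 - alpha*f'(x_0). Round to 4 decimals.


We compute the gradient at x_0 and apply the update.
f'(x) = 84*x + 37
f'(5.7297) = 84*5.7297 + 37 = 518.2948
x_1 = 5.7297 - 0.05*518.2948 = -20.185


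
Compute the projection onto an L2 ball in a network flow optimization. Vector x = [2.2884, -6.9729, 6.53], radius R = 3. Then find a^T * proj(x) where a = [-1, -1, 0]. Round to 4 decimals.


Step 1: Compute ||x|| (intermediates to 6 decimals).
||x|| = sqrt(2.2884^2 + (-6.9729)^2 + 6.53^2) = 9.823391
Step 2: Project.
Since ||x|| > R, scale = R/||x|| = 3/9.823391 = 0.305394, proj(x) = scale * x
proj(x) = [0.698864, -2.129482, 1.994223]
Step 3: Dot product.
a^T * proj(x) = -1*0.698864 - 1*(-2.129482) + 0*1.994223 = 1.4306


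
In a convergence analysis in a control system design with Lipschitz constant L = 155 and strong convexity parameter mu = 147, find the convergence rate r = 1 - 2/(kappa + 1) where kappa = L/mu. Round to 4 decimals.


Step 1: Compute the condition number.
kappa = L/mu = 155/147 = 1.0544
Step 2: Compute the convergence rate.
r = 1 - 2/(kappa + 1) = 1 - 2*mu/(L + mu) = (L - mu)/(L + mu) = 8/302 = 0.0265


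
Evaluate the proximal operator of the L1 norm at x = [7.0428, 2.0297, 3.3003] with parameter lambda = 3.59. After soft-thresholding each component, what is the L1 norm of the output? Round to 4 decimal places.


Soft-thresholding with lambda = 3.59:
prox(7.0428) = sign(7.0428)*max(|7.0428| - 3.59, 0) = 3.4528
prox(2.0297) = sign(2.0297)*max(|2.0297| - 3.59, 0) = 0.0
prox(3.3003) = sign(3.3003)*max(|3.3003| - 3.59, 0) = 0.0
prox(x) = [3.4528, 0.0, 0.0]
||prox(x)||_1 = 3.4528 + 0.0 + 0.0 = 3.4528


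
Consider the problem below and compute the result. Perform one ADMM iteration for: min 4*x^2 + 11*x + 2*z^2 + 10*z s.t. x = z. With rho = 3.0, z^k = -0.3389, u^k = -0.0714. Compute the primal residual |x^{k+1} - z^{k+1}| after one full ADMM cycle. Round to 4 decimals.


ADMM iteration with rho = 3.0, z^k = -0.3389, u^k = -0.0714
Step 1: x-update.
Minimize 4*x^2 + 11*x + (3.0/2)*(x + 0.3389 - 0.0714)^2
FOC: (2*4 + 3.0)*x = -11 + 3.0*(-0.3389 + 0.0714)
x^{k+1} = -1.073
Step 2: z-update.
Minimize 2*z^2 + 10*z + (3.0/2)*(-1.073 - z - 0.0714)^2
FOC: (2*2 + 3.0)*z = -10 + 3.0*(-1.073 - 0.0714)
z^{k+1} = -1.919
Step 3: u-update.
u^{k+1} = -0.0714 - 1.073 + 1.919 = 0.7747
Step 4: Primal residual = |-1.073 + 1.919| = 0.8461


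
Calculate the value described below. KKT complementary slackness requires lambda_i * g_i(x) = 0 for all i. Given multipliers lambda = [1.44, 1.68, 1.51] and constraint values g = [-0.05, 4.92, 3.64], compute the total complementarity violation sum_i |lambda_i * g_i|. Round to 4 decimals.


KKT complementary slackness check:
lambda_1 * g_1 = 1.44 * -0.05 = -0.072
lambda_2 * g_2 = 1.68 * 4.92 = 8.2656
lambda_3 * g_3 = 1.51 * 3.64 = 5.4964
Total violation = 0.072 + 8.2656 + 5.4964 = 13.834


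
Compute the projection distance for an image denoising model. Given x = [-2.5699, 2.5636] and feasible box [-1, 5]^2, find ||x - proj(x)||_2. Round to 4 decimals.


Project each component onto [-1, 5].
clip(-2.5699) = -1.0, clip(2.5636) = 2.5636
Projection = [-1.0, 2.5636]
Squared diffs: [2.4646, 0.0]
Distance = sqrt(2.4646) = 1.5699


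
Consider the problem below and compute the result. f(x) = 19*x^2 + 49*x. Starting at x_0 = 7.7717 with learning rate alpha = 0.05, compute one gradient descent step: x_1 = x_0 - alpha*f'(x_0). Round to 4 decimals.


We compute the gradient at x_0 and apply the update.
f'(x) = 38*x + 49
f'(7.7717) = 38*7.7717 + 49 = 344.3246
x_1 = 7.7717 - 0.05*344.3246 = -9.4445


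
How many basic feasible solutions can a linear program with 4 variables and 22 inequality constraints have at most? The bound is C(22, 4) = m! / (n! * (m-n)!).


Each vertex corresponds to some choice of n active constraints out of m, so the number of vertices is at most C(m, n) = m! / (n!(m-n)!).
m = 22, n = 4
Numerator: 22 * 21 * 20 * 19
Denominator: 4! = 24
C(22, 4) = 7315


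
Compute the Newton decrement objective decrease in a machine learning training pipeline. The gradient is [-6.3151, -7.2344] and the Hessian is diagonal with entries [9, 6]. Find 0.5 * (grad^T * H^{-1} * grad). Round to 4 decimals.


Step 1: H is diagonal, so H^(-1) * g = [-0.7017, -1.2057].
Step 2: g^T H^(-1) g = sum_i g_i^2 / H_ii
  = (-6.3151)^2/9 + (-7.2344)^2/6
  = 4.4312 + 8.7228 = 13.1539
Step 3: Objective decrease = 0.5 * g^T H^(-1) g = 6.577


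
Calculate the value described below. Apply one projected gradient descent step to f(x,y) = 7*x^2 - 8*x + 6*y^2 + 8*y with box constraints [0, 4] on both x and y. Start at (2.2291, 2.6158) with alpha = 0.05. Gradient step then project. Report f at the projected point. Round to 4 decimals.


Step 1: Compute gradient at (2.2291, 2.6158).
grad_x = 2*7*2.2291 - 8 = 23.2074
grad_y = 2*6*2.6158 + 8 = 39.3896
Step 2: Gradient step.
x_raw = 2.2291 - 0.05*23.2074 = 1.0687
y_raw = 2.6158 - 0.05*39.3896 = 0.6463
Step 3: Project onto [0, 4].
x_proj = clip(1.0687) = 1.0687
y_proj = clip(0.6463) = 0.6463
Step 4: Evaluate f.
f(1.0687, 0.6463) = 7.1224


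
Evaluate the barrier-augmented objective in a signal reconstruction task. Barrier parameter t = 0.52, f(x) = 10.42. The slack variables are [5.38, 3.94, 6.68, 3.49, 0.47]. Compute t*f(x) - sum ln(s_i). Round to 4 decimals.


Step 1: Compute log-barrier.
ln values: [1.6827, 1.3712, 1.8991, 1.2499, -0.755]
phi = -(1.6827 + 1.3712 + 1.8991 + 1.2499 - 0.755) = -5.4479
Step 2: Compute augmented objective.
t*f(x) = 0.52*10.42 = 5.4184
Total = 5.4184 - 5.4479 = -0.0295


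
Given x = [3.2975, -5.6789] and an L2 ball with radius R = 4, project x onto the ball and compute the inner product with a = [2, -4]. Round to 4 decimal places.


Step 1: Compute ||x|| (intermediates to 6 decimals).
||x|| = sqrt(3.2975^2 + (-5.6789)^2) = 6.566842
Step 2: Project.
Since ||x|| > R, scale = R/||x|| = 4/6.566842 = 0.609121, proj(x) = scale * x
proj(x) = [2.008576, -3.459137]
Step 3: Dot product.
a^T * proj(x) = 2*2.008576 - 4*(-3.459137) = 17.8537


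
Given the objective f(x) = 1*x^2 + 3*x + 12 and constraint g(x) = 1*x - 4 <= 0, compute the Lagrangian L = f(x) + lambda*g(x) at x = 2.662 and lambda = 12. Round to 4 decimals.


Step 1: Evaluate f(x).
f(2.662) = 1*2.662^2 + 3*2.662 + 12 = 27.0722
Step 2: Evaluate g(x).
g(2.662) = 1*2.662 - 4 = -1.338
Step 3: Compute Lagrangian.
L = 27.0722 + 12*-1.338 = 11.0162


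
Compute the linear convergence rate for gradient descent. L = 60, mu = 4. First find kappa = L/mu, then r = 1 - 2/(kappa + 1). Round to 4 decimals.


Step 1: Compute the condition number.
kappa = L/mu = 60/4 = 15.0
Step 2: Compute the convergence rate.
r = 1 - 2/(kappa + 1) = 1 - 2*mu/(L + mu) = (L - mu)/(L + mu) = 56/64 = 0.875


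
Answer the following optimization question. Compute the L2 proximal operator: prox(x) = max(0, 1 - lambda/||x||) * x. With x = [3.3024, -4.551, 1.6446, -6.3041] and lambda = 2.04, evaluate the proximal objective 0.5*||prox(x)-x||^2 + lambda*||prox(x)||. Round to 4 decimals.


Step 1: Compute ||x||.
||x|| = 8.606
Step 2: Compute scaling factor.
scale = max(0, 1 - 2.04/8.606) = 0.763
Step 3: prox(x) = [2.5196, -3.4722, 1.2548, -4.8098]
||prox(x)|| = 6.566
Step 4: Proximal objective.
0.5*||prox-x||^2 = 2.0808
lambda*||prox|| = 13.3946
Total = 15.4755


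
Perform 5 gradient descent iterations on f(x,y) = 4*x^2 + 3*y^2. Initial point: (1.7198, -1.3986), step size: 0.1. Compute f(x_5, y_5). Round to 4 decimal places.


Gradient descent on f(x,y) = 4*x^2 + 3*y^2.
Starting point: (1.7198, -1.3986), alpha = 0.1
Step 1: grad_x = 2*4*1.7198 = 13.7584, grad_y = 2*3*-1.3986 = -8.3916
  x_1 = 1.7198 - 0.1*13.7584 = 0.344
  y_1 = -1.3986 - 0.1*-8.3916 = -0.5594
Step 2: grad_x = 2*4*0.344 = 2.7517, grad_y = 2*3*-0.5594 = -3.3566
  x_2 = 0.344 - 0.1*2.7517 = 0.0688
  y_2 = -0.5594 - 0.1*-3.3566 = -0.2238
Step 3: grad_x = 2*4*0.0688 = 0.5503, grad_y = 2*3*-0.2238 = -1.3427
  x_3 = 0.0688 - 0.1*0.5503 = 0.0138
  y_3 = -0.2238 - 0.1*-1.3427 = -0.0895
Step 4: grad_x = 2*4*0.0138 = 0.1101, grad_y = 2*3*-0.0895 = -0.5371
  x_4 = 0.0138 - 0.1*0.1101 = 0.0028
  y_4 = -0.0895 - 0.1*-0.5371 = -0.0358
Step 5: grad_x = 2*4*0.0028 = 0.022, grad_y = 2*3*-0.0358 = -0.2148
  x_5 = 0.0028 - 0.1*0.022 = 0.0006
  y_5 = -0.0358 - 0.1*-0.2148 = -0.0143
f(0.0006, -0.0143) = 4*0.0006^2 + 3*(-0.0143)^2 = 0.0006


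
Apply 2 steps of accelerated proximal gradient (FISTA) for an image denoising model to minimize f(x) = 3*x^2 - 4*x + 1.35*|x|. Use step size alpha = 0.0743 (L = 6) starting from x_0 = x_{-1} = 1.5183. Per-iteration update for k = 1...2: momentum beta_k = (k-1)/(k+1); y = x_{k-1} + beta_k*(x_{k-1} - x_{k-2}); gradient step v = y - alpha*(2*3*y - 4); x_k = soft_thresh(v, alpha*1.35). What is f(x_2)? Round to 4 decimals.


FISTA on f(x) = 3*x^2 - 4*x + 1.35*|x|
L = 6, alpha = 0.0743
Iteration 1: beta = 0.0, y = 1.5183 + 0.0*(1.5183 - 1.5183) = 1.5183
  grad(y) = 5.1098, v = y - alpha*grad = 1.1386
  prox(v) = soft_thresh(1.1386, 0.1003) = 1.0383
Iteration 2: beta = 0.3333, y = 1.0383 + 0.3333*(1.0383 - 1.5183) = 0.8783
  grad(y) = 1.2701, v = y - alpha*grad = 0.784
  prox(v) = soft_thresh(0.784, 0.1003) = 0.6837
f(x_2) = 3*0.6837^2 - 4*0.6837 + 1.35*|0.6837| = -0.4095


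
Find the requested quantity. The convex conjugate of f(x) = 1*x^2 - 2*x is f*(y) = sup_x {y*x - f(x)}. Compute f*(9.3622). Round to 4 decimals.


f*(y) = sup_x {y*x - a*x^2 - b*x} = sup_x {(y-b)*x - a*x^2}
FOC: (y - b) - 2a*x = 0 => x* = (y - b)/(2a)
x* = (9.3622 + 2)/(2*1) = 5.6811
f*(9.3622) = (y-b)^2/(4a) = (9.3622 + 2)^2/(4*1)
= 129.0996/4 = 32.2749


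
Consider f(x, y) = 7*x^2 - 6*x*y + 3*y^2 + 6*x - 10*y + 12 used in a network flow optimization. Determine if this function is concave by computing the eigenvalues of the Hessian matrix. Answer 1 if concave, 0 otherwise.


The Hessian of f(x,y) = 7*x^2 - 6*x*y + 3*y^2 + 6*x - 10*y + 12 is:
H = [[14, -6], [-6, 6]]
Trace = 14 + 6 = 20
Determinant = 14*6 - (-6)^2 = 48
Discriminant = (20)^2 - 4*48 = 208.0
Eigenvalues: lambda_1 = 2.7889, lambda_2 = 17.2111
The function is not concave.

0


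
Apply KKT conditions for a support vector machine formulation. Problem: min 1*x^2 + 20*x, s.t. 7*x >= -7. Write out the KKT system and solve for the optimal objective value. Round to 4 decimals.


Step 1: Try lambda = 0 (constraint inactive).
x_unc = -20/(2*1) = -10.0
Check: 7*-10.0 = -70.0 < -7 -- violated!
Step 2: Constraint must be active: 7*x = -7
x* = -7/7 = -1.0
lambda = (2*1*(-1.0) + 20)/7 = 2.5714
Step 3: Compute optimal value.
f(x*) = 1*(-1.0)^2 + 20*(-1.0) = -19.0
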